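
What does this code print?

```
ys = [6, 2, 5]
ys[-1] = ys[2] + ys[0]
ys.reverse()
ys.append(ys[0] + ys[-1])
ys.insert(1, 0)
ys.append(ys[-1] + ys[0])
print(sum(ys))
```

ys[-1] = ys[2]+ys[0] = 5+6 = 11 → [6, 2, 11]
reverse → [11, 2, 6]
append ys[0]+ys[-1] = 11+6 = 17 → [11, 2, 6, 17]
insert 0 at 1 → [11, 0, 2, 6, 17]
append ys[-1]+ys[0] = 17+11 = 28 → [11, 0, 2, 6, 17, 28]
sum = 64

64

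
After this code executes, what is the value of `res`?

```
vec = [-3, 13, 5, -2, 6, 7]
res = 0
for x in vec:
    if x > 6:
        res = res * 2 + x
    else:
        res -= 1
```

x=-3: not >6, res = 0-1 = -1
x=13: >6, res = (-1)*2+13 = 11
x=5: not >6, res = 11-1 = 10
x=-2: not >6, res = 10-1 = 9
x=6: not >6, res = 9-1 = 8
x=7: >6, res = 8*2+7 = 23

23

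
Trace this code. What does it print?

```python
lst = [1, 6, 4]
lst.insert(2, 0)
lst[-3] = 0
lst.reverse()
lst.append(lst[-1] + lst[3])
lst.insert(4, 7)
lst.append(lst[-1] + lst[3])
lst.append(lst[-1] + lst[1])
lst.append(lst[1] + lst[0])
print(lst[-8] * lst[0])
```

insert 0 at 2 → [1, 6, 0, 4]
lst[-3] = 0 → [1, 0, 0, 4]
reverse → [4, 0, 0, 1]
append lst[-1]+lst[3] = 1+1 = 2 → [4, 0, 0, 1, 2]
insert 7 at 4 → [4, 0, 0, 1, 7, 2]
append lst[-1]+lst[3] = 2+1 = 3 → [4, 0, 0, 1, 7, 2, 3]
append lst[-1]+lst[1] = 3+0 = 3 → [4, 0, 0, 1, 7, 2, 3, 3]
append lst[1]+lst[0] = 0+4 = 4 → [4, 0, 0, 1, 7, 2, 3, 3, 4]
lst[-8]*lst[0] = 0*4 = 0

0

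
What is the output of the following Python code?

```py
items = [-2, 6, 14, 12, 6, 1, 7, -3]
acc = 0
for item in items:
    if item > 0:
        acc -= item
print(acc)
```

item=-2: not >0
item=6: >0, acc = 0-6 = -6
item=14: >0, acc = (-6)-14 = -20
item=12: >0, acc = (-20)-12 = -32
item=6: >0, acc = (-32)-6 = -38
item=1: >0, acc = (-38)-1 = -39
item=7: >0, acc = (-39)-7 = -46
item=-3: not >0

-46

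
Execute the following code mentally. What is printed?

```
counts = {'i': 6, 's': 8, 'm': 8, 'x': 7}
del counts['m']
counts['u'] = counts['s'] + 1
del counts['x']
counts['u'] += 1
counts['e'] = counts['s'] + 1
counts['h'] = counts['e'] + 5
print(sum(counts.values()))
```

del 'm' → {'i': 6, 's': 8, 'x': 7}
counts['u'] = counts['s']+1 = 9 → {'i': 6, 's': 8, 'x': 7, 'u': 9}
del 'x' → {'i': 6, 's': 8, 'u': 9}
counts['u'] = 9+1 = 10 → {'i': 6, 's': 8, 'u': 10}
counts['e'] = counts['s']+1 = 9 → {'i': 6, 's': 8, 'u': 10, 'e': 9}
counts['h'] = counts['e']+5 = 14 → {'i': 6, 's': 8, 'u': 10, 'e': 9, 'h': 14}
sum of values = 47

47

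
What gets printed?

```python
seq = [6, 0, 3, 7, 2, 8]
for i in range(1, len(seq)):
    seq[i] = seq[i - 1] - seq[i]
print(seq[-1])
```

i=1: seq[1] = 6-0 = 6 → [6, 6, 3, 7, 2, 8]
i=2: seq[2] = 6-3 = 3 → [6, 6, 3, 7, 2, 8]
i=3: seq[3] = 3-7 = -4 → [6, 6, 3, -4, 2, 8]
i=4: seq[4] = (-4)-2 = -6 → [6, 6, 3, -4, -6, 8]
i=5: seq[5] = (-6)-8 = -14 → [6, 6, 3, -4, -6, -14]

-14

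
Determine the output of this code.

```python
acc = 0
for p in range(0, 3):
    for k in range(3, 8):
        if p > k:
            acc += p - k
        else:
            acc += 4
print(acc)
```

60

p=0,k=3: not 0>3, acc = 0+4 = 4
p=0,k=4: not 0>4, acc = 4+4 = 8
p=0,k=5: not 0>5, acc = 8+4 = 12
p=0,k=6: not 0>6, acc = 12+4 = 16
p=0,k=7: not 0>7, acc = 16+4 = 20
p=1,k=3: not 1>3, acc = 20+4 = 24
p=1,k=4: not 1>4, acc = 24+4 = 28
p=1,k=5: not 1>5, acc = 28+4 = 32
p=1,k=6: not 1>6, acc = 32+4 = 36
p=1,k=7: not 1>7, acc = 36+4 = 40
p=2,k=3: not 2>3, acc = 40+4 = 44
p=2,k=4: not 2>4, acc = 44+4 = 48
p=2,k=5: not 2>5, acc = 48+4 = 52
p=2,k=6: not 2>6, acc = 52+4 = 56
p=2,k=7: not 2>7, acc = 56+4 = 60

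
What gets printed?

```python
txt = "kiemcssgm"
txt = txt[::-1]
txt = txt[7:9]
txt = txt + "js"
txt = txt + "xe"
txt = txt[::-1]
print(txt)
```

reverse → 'mgsscmeik'
slice [7:9] → 'ik'
+ 'js' → 'ikjs'
+ 'xe' → 'ikjsxe'
reverse → 'exsjki'

exsjki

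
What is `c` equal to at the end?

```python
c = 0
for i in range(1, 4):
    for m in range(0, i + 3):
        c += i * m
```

71

i=1,m=0: c = 0+0 = 0
i=1,m=1: c = 0+1 = 1
i=1,m=2: c = 1+2 = 3
i=1,m=3: c = 3+3 = 6
i=2,m=0: c = 6+0 = 6
i=2,m=1: c = 6+2 = 8
i=2,m=2: c = 8+4 = 12
i=2,m=3: c = 12+6 = 18
i=2,m=4: c = 18+8 = 26
i=3,m=0: c = 26+0 = 26
i=3,m=1: c = 26+3 = 29
i=3,m=2: c = 29+6 = 35
i=3,m=3: c = 35+9 = 44
i=3,m=4: c = 44+12 = 56
i=3,m=5: c = 56+15 = 71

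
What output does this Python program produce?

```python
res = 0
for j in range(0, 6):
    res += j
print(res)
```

j=0: res = 0+0 = 0
j=1: res = 0+1 = 1
j=2: res = 1+2 = 3
j=3: res = 3+3 = 6
j=4: res = 6+4 = 10
j=5: res = 10+5 = 15

15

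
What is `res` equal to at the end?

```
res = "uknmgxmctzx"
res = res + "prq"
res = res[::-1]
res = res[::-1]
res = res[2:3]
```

'n'

+ 'prq' → 'uknmgxmctzxprq'
reverse → 'qrpxztcmxgmnku'
reverse → 'uknmgxmctzxprq'
slice [2:3] → 'n'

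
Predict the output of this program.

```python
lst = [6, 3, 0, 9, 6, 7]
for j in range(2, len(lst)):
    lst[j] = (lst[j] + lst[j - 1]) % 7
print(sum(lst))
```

j=2: lst[2] = (0+3)%7 = 3 → [6, 3, 3, 9, 6, 7]
j=3: lst[3] = (9+3)%7 = 5 → [6, 3, 3, 5, 6, 7]
j=4: lst[4] = (6+5)%7 = 4 → [6, 3, 3, 5, 4, 7]
j=5: lst[5] = (7+4)%7 = 4 → [6, 3, 3, 5, 4, 4]
sum = 25

25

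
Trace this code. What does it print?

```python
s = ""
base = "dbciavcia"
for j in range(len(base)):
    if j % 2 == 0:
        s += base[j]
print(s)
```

dcaca

j=0: add 'd' → 'd'
j=1: skip
j=2: add 'c' → 'dc'
j=3: skip
j=4: add 'a' → 'dca'
j=5: skip
j=6: add 'c' → 'dcac'
j=7: skip
j=8: add 'a' → 'dcaca'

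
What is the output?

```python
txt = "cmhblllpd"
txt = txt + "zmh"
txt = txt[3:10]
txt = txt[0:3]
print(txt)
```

bll

+ 'zmh' → 'cmhblllpdzmh'
slice [3:10] → 'blllpdz'
slice [0:3] → 'bll'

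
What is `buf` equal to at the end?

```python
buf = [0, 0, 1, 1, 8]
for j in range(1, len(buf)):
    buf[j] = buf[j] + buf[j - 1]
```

[0, 0, 1, 2, 10]

j=1: buf[1] = 0+0 = 0 → [0, 0, 1, 1, 8]
j=2: buf[2] = 1+0 = 1 → [0, 0, 1, 1, 8]
j=3: buf[3] = 1+1 = 2 → [0, 0, 1, 2, 8]
j=4: buf[4] = 8+2 = 10 → [0, 0, 1, 2, 10]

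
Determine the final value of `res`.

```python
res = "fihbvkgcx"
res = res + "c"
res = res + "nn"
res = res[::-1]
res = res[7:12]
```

+ 'c' → 'fihbvkgcxc'
+ 'nn' → 'fihbvkgcxcnn'
reverse → 'nncxcgkvbhif'
slice [7:12] → 'vbhif'

'vbhif'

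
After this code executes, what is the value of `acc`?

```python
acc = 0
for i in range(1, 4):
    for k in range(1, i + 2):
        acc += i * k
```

45

i=1,k=1: acc = 0+1 = 1
i=1,k=2: acc = 1+2 = 3
i=2,k=1: acc = 3+2 = 5
i=2,k=2: acc = 5+4 = 9
i=2,k=3: acc = 9+6 = 15
i=3,k=1: acc = 15+3 = 18
i=3,k=2: acc = 18+6 = 24
i=3,k=3: acc = 24+9 = 33
i=3,k=4: acc = 33+12 = 45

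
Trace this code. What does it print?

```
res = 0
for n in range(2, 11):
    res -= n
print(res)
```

-54

n=2: res = 0-2 = -2
n=3: res = (-2)-3 = -5
n=4: res = (-5)-4 = -9
n=5: res = (-9)-5 = -14
n=6: res = (-14)-6 = -20
n=7: res = (-20)-7 = -27
n=8: res = (-27)-8 = -35
n=9: res = (-35)-9 = -44
n=10: res = (-44)-10 = -54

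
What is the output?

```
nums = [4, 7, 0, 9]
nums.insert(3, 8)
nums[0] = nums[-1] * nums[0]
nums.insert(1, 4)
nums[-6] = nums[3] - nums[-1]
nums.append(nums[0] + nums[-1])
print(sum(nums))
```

19

insert 8 at 3 → [4, 7, 0, 8, 9]
nums[0] = nums[-1]*nums[0] = 9*4 = 36 → [36, 7, 0, 8, 9]
insert 4 at 1 → [36, 4, 7, 0, 8, 9]
nums[-6] = nums[3]-nums[-1] = 0-9 = -9 → [-9, 4, 7, 0, 8, 9]
append nums[0]+nums[-1] = (-9)+9 = 0 → [-9, 4, 7, 0, 8, 9, 0]
sum = 19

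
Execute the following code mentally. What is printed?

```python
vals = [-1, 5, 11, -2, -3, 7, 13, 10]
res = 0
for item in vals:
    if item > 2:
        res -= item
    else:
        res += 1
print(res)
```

item=-1: not >2, res = 0+1 = 1
item=5: >2, res = 1-5 = -4
item=11: >2, res = (-4)-11 = -15
item=-2: not >2, res = (-15)+1 = -14
item=-3: not >2, res = (-14)+1 = -13
item=7: >2, res = (-13)-7 = -20
item=13: >2, res = (-20)-13 = -33
item=10: >2, res = (-33)-10 = -43

-43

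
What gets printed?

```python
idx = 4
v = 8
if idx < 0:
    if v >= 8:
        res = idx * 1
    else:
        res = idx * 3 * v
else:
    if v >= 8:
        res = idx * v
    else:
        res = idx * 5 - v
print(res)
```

idx=4, v=8
idx < 0 is False; v >= 8 is True
→ res = idx * v = 32

32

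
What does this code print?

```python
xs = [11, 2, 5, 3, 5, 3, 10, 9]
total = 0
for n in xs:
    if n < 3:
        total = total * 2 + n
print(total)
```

2

n=11: not <3
n=2: <3, total = 0*2+2 = 2
n=5: not <3
n=3: not <3
n=5: not <3
n=3: not <3
n=10: not <3
n=9: not <3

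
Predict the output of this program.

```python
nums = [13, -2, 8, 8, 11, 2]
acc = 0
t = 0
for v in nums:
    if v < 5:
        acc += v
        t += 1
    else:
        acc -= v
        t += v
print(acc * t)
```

-1680

v=13: not <5, acc = 0-13 = -13; t=13
v=-2: <5, acc = (-13)+(-2) = -15; t=14
v=8: not <5, acc = (-15)-8 = -23; t=22
v=8: not <5, acc = (-23)-8 = -31; t=30
v=11: not <5, acc = (-31)-11 = -42; t=41
v=2: <5, acc = (-42)+2 = -40; t=42
acc*t = (-40)*42 = -1680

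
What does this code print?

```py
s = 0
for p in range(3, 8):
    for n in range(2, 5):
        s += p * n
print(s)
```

225

p=3,n=2: s = 0+6 = 6
p=3,n=3: s = 6+9 = 15
p=3,n=4: s = 15+12 = 27
p=4,n=2: s = 27+8 = 35
p=4,n=3: s = 35+12 = 47
p=4,n=4: s = 47+16 = 63
p=5,n=2: s = 63+10 = 73
p=5,n=3: s = 73+15 = 88
p=5,n=4: s = 88+20 = 108
p=6,n=2: s = 108+12 = 120
p=6,n=3: s = 120+18 = 138
p=6,n=4: s = 138+24 = 162
p=7,n=2: s = 162+14 = 176
p=7,n=3: s = 176+21 = 197
p=7,n=4: s = 197+28 = 225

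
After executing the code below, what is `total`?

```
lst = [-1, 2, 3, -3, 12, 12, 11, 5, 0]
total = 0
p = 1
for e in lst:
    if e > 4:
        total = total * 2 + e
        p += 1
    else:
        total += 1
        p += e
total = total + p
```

242

e=-1: not >4, total = 0+1 = 1; p=0
e=2: not >4, total = 1+1 = 2; p=2
e=3: not >4, total = 2+1 = 3; p=5
e=-3: not >4, total = 3+1 = 4; p=2
e=12: >4, total = 4*2+12 = 20; p=3
e=12: >4, total = 20*2+12 = 52; p=4
e=11: >4, total = 52*2+11 = 115; p=5
e=5: >4, total = 115*2+5 = 235; p=6
e=0: not >4, total = 235+1 = 236; p=6
total+p = 236+6 = 242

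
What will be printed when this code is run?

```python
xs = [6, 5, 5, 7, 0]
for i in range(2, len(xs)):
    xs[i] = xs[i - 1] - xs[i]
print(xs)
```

i=2: xs[2] = 5-5 = 0 → [6, 5, 0, 7, 0]
i=3: xs[3] = 0-7 = -7 → [6, 5, 0, -7, 0]
i=4: xs[4] = (-7)-0 = -7 → [6, 5, 0, -7, -7]

[6, 5, 0, -7, -7]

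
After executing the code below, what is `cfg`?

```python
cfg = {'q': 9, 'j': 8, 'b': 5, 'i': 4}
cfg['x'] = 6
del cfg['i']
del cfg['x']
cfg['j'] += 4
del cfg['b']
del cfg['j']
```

{'q': 9}

cfg['x'] = 6 → {'q': 9, 'j': 8, 'b': 5, 'i': 4, 'x': 6}
del 'i' → {'q': 9, 'j': 8, 'b': 5, 'x': 6}
del 'x' → {'q': 9, 'j': 8, 'b': 5}
cfg['j'] = 8+4 = 12 → {'q': 9, 'j': 12, 'b': 5}
del 'b' → {'q': 9, 'j': 12}
del 'j' → {'q': 9}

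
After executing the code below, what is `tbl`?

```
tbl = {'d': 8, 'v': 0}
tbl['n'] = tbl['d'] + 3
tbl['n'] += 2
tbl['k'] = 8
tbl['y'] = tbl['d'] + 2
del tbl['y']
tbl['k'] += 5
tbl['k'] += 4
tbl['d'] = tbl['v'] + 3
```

tbl['n'] = tbl['d']+3 = 11 → {'d': 8, 'v': 0, 'n': 11}
tbl['n'] = 11+2 = 13 → {'d': 8, 'v': 0, 'n': 13}
tbl['k'] = 8 → {'d': 8, 'v': 0, 'n': 13, 'k': 8}
tbl['y'] = tbl['d']+2 = 10 → {'d': 8, 'v': 0, 'n': 13, 'k': 8, 'y': 10}
del 'y' → {'d': 8, 'v': 0, 'n': 13, 'k': 8}
tbl['k'] = 8+5 = 13 → {'d': 8, 'v': 0, 'n': 13, 'k': 13}
tbl['k'] = 13+4 = 17 → {'d': 8, 'v': 0, 'n': 13, 'k': 17}
tbl['d'] = tbl['v']+3 = 3 → {'d': 3, 'v': 0, 'n': 13, 'k': 17}

{'d': 3, 'v': 0, 'n': 13, 'k': 17}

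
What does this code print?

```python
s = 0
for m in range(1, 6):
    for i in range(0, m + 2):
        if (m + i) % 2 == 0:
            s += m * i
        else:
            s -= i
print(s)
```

m=1,i=0: odd sum, s = 0-0 = 0
m=1,i=1: even sum, s = 0+1 = 1
m=1,i=2: odd sum, s = 1-2 = -1
m=2,i=0: even sum, s = (-1)+0 = -1
m=2,i=1: odd sum, s = (-1)-1 = -2
m=2,i=2: even sum, s = (-2)+4 = 2
m=2,i=3: odd sum, s = 2-3 = -1
m=3,i=0: odd sum, s = (-1)-0 = -1
m=3,i=1: even sum, s = (-1)+3 = 2
m=3,i=2: odd sum, s = 2-2 = 0
m=3,i=3: even sum, s = 0+9 = 9
m=3,i=4: odd sum, s = 9-4 = 5
m=4,i=0: even sum, s = 5+0 = 5
m=4,i=1: odd sum, s = 5-1 = 4
m=4,i=2: even sum, s = 4+8 = 12
m=4,i=3: odd sum, s = 12-3 = 9
m=4,i=4: even sum, s = 9+16 = 25
m=4,i=5: odd sum, s = 25-5 = 20
m=5,i=0: odd sum, s = 20-0 = 20
m=5,i=1: even sum, s = 20+5 = 25
m=5,i=2: odd sum, s = 25-2 = 23
m=5,i=3: even sum, s = 23+15 = 38
m=5,i=4: odd sum, s = 38-4 = 34
m=5,i=5: even sum, s = 34+25 = 59
m=5,i=6: odd sum, s = 59-6 = 53

53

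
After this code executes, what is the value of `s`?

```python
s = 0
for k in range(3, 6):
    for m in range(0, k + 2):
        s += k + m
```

120

k=3,m=0: s = 0+3 = 3
k=3,m=1: s = 3+4 = 7
k=3,m=2: s = 7+5 = 12
k=3,m=3: s = 12+6 = 18
k=3,m=4: s = 18+7 = 25
k=4,m=0: s = 25+4 = 29
k=4,m=1: s = 29+5 = 34
k=4,m=2: s = 34+6 = 40
k=4,m=3: s = 40+7 = 47
k=4,m=4: s = 47+8 = 55
k=4,m=5: s = 55+9 = 64
k=5,m=0: s = 64+5 = 69
k=5,m=1: s = 69+6 = 75
k=5,m=2: s = 75+7 = 82
k=5,m=3: s = 82+8 = 90
k=5,m=4: s = 90+9 = 99
k=5,m=5: s = 99+10 = 109
k=5,m=6: s = 109+11 = 120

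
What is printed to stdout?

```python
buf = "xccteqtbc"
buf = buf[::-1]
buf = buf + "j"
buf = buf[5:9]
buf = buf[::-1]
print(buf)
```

reverse → 'cbtqetccx'
+ 'j' → 'cbtqetccxj'
slice [5:9] → 'tccx'
reverse → 'xcct'

xcct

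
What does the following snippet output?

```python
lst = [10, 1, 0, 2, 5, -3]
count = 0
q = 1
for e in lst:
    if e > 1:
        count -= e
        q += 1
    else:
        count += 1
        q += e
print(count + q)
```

-12

e=10: >1, count = 0-10 = -10; q=2
e=1: not >1, count = (-10)+1 = -9; q=3
e=0: not >1, count = (-9)+1 = -8; q=3
e=2: >1, count = (-8)-2 = -10; q=4
e=5: >1, count = (-10)-5 = -15; q=5
e=-3: not >1, count = (-15)+1 = -14; q=2
count+q = (-14)+2 = -12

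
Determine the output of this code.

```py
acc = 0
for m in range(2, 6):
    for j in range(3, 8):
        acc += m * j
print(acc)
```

350

m=2,j=3: acc = 0+6 = 6
m=2,j=4: acc = 6+8 = 14
m=2,j=5: acc = 14+10 = 24
m=2,j=6: acc = 24+12 = 36
m=2,j=7: acc = 36+14 = 50
m=3,j=3: acc = 50+9 = 59
m=3,j=4: acc = 59+12 = 71
m=3,j=5: acc = 71+15 = 86
m=3,j=6: acc = 86+18 = 104
m=3,j=7: acc = 104+21 = 125
m=4,j=3: acc = 125+12 = 137
m=4,j=4: acc = 137+16 = 153
m=4,j=5: acc = 153+20 = 173
m=4,j=6: acc = 173+24 = 197
m=4,j=7: acc = 197+28 = 225
m=5,j=3: acc = 225+15 = 240
m=5,j=4: acc = 240+20 = 260
m=5,j=5: acc = 260+25 = 285
m=5,j=6: acc = 285+30 = 315
m=5,j=7: acc = 315+35 = 350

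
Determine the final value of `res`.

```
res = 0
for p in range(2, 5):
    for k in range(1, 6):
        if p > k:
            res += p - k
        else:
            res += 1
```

19

p=2,k=1: 2>1, res = 0+1 = 1
p=2,k=2: not 2>2, res = 1+1 = 2
p=2,k=3: not 2>3, res = 2+1 = 3
p=2,k=4: not 2>4, res = 3+1 = 4
p=2,k=5: not 2>5, res = 4+1 = 5
p=3,k=1: 3>1, res = 5+2 = 7
p=3,k=2: 3>2, res = 7+1 = 8
p=3,k=3: not 3>3, res = 8+1 = 9
p=3,k=4: not 3>4, res = 9+1 = 10
p=3,k=5: not 3>5, res = 10+1 = 11
p=4,k=1: 4>1, res = 11+3 = 14
p=4,k=2: 4>2, res = 14+2 = 16
p=4,k=3: 4>3, res = 16+1 = 17
p=4,k=4: not 4>4, res = 17+1 = 18
p=4,k=5: not 4>5, res = 18+1 = 19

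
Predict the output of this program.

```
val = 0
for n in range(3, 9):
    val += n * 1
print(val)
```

n=3: val = 0+3*1 = 3
n=4: val = 3+4*1 = 7
n=5: val = 7+5*1 = 12
n=6: val = 12+6*1 = 18
n=7: val = 18+7*1 = 25
n=8: val = 25+8*1 = 33

33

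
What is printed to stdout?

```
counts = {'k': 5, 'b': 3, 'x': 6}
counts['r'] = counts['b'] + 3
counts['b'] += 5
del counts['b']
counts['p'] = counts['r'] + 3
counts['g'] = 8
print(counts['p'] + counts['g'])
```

counts['r'] = counts['b']+3 = 6 → {'k': 5, 'b': 3, 'x': 6, 'r': 6}
counts['b'] = 3+5 = 8 → {'k': 5, 'b': 8, 'x': 6, 'r': 6}
del 'b' → {'k': 5, 'x': 6, 'r': 6}
counts['p'] = counts['r']+3 = 9 → {'k': 5, 'x': 6, 'r': 6, 'p': 9}
counts['g'] = 8 → {'k': 5, 'x': 6, 'r': 6, 'p': 9, 'g': 8}
counts['p']+counts['g'] = 9+8 = 17

17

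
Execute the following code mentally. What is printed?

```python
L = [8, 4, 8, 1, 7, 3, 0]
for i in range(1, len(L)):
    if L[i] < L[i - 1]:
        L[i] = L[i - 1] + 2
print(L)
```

[8, 10, 12, 14, 16, 18, 20]

i=1: 4<8, L[1] = 8+2 = 10 → [8, 10, 8, 1, 7, 3, 0]
i=2: 8<10, L[2] = 10+2 = 12 → [8, 10, 12, 1, 7, 3, 0]
i=3: 1<12, L[3] = 12+2 = 14 → [8, 10, 12, 14, 7, 3, 0]
i=4: 7<14, L[4] = 14+2 = 16 → [8, 10, 12, 14, 16, 3, 0]
i=5: 3<16, L[5] = 16+2 = 18 → [8, 10, 12, 14, 16, 18, 0]
i=6: 0<18, L[6] = 18+2 = 20 → [8, 10, 12, 14, 16, 18, 20]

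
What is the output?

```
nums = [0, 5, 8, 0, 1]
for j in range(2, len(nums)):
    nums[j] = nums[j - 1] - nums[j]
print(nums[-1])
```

j=2: nums[2] = 5-8 = -3 → [0, 5, -3, 0, 1]
j=3: nums[3] = (-3)-0 = -3 → [0, 5, -3, -3, 1]
j=4: nums[4] = (-3)-1 = -4 → [0, 5, -3, -3, -4]

-4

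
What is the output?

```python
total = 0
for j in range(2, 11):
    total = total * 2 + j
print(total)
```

1524

j=2: total = 0*2+2 = 2
j=3: total = 2*2+3 = 7
j=4: total = 7*2+4 = 18
j=5: total = 18*2+5 = 41
j=6: total = 41*2+6 = 88
j=7: total = 88*2+7 = 183
j=8: total = 183*2+8 = 374
j=9: total = 374*2+9 = 757
j=10: total = 757*2+10 = 1524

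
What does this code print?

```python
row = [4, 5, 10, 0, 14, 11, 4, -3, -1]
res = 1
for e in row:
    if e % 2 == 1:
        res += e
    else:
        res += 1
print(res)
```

18

e=4: not odd, res = 1+1 = 2
e=5: odd, res = 2+5 = 7
e=10: not odd, res = 7+1 = 8
e=0: not odd, res = 8+1 = 9
e=14: not odd, res = 9+1 = 10
e=11: odd, res = 10+11 = 21
e=4: not odd, res = 21+1 = 22
e=-3: odd, res = 22+(-3) = 19
e=-1: odd, res = 19+(-1) = 18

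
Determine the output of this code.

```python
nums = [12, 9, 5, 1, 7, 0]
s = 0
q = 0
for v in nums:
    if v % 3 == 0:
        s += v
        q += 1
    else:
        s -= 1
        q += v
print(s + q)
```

v=12: %3==0, s = 0+12 = 12; q=1
v=9: %3==0, s = 12+9 = 21; q=2
v=5: not %3==0, s = 21-1 = 20; q=7
v=1: not %3==0, s = 20-1 = 19; q=8
v=7: not %3==0, s = 19-1 = 18; q=15
v=0: %3==0, s = 18+0 = 18; q=16
s+q = 18+16 = 34

34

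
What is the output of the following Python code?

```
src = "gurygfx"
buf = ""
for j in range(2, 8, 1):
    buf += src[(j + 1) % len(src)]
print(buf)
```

j=2: add src[3]='y' → 'y'
j=3: add src[4]='g' → 'yg'
j=4: add src[5]='f' → 'ygf'
j=5: add src[6]='x' → 'ygfx'
j=6: add src[0]='g' → 'ygfxg'
j=7: add src[1]='u' → 'ygfxgu'

ygfxgu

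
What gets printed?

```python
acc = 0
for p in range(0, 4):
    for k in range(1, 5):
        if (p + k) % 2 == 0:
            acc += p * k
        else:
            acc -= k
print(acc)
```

p=0,k=1: odd sum, acc = 0-1 = -1
p=0,k=2: even sum, acc = (-1)+0 = -1
p=0,k=3: odd sum, acc = (-1)-3 = -4
p=0,k=4: even sum, acc = (-4)+0 = -4
p=1,k=1: even sum, acc = (-4)+1 = -3
p=1,k=2: odd sum, acc = (-3)-2 = -5
p=1,k=3: even sum, acc = (-5)+3 = -2
p=1,k=4: odd sum, acc = (-2)-4 = -6
p=2,k=1: odd sum, acc = (-6)-1 = -7
p=2,k=2: even sum, acc = (-7)+4 = -3
p=2,k=3: odd sum, acc = (-3)-3 = -6
p=2,k=4: even sum, acc = (-6)+8 = 2
p=3,k=1: even sum, acc = 2+3 = 5
p=3,k=2: odd sum, acc = 5-2 = 3
p=3,k=3: even sum, acc = 3+9 = 12
p=3,k=4: odd sum, acc = 12-4 = 8

8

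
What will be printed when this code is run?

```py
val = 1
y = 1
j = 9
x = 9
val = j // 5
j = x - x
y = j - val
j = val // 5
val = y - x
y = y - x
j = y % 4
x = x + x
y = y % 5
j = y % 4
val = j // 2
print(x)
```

18

val = 9//5 = 1
j = 9-9 = 0
y = 0-1 = -1
j = 1//5 = 0
val = (-1)-9 = -10
y = (-1)-9 = -10
j = (-10)%4 = 2
x = 9+9 = 18
y = (-10)%5 = 0
j = 0%4 = 0
val = 0//2 = 0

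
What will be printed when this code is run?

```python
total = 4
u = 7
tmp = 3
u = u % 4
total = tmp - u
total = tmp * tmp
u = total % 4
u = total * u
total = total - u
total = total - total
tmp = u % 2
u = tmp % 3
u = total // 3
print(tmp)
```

1

u = 7%4 = 3
total = 3-3 = 0
total = 3*3 = 9
u = 9%4 = 1
u = 9*1 = 9
total = 9-9 = 0
total = 0-0 = 0
tmp = 9%2 = 1
u = 1%3 = 1
u = 0//3 = 0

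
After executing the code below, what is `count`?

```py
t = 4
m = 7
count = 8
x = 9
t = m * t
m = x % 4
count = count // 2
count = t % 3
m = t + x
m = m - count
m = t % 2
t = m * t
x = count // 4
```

1

t = 7*4 = 28
m = 9%4 = 1
count = 8//2 = 4
count = 28%3 = 1
m = 28+9 = 37
m = 37-1 = 36
m = 28%2 = 0
t = 0*28 = 0
x = 1//4 = 0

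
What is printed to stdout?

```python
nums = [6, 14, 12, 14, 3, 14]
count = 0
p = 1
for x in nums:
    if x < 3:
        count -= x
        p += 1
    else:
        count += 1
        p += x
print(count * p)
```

384

x=6: not <3, count = 0+1 = 1; p=7
x=14: not <3, count = 1+1 = 2; p=21
x=12: not <3, count = 2+1 = 3; p=33
x=14: not <3, count = 3+1 = 4; p=47
x=3: not <3, count = 4+1 = 5; p=50
x=14: not <3, count = 5+1 = 6; p=64
count*p = 6*64 = 384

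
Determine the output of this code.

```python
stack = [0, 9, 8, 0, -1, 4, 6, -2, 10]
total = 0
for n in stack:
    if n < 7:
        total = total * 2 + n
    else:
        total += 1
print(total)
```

83

n=0: <7, total = 0*2+0 = 0
n=9: not <7, total = 0+1 = 1
n=8: not <7, total = 1+1 = 2
n=0: <7, total = 2*2+0 = 4
n=-1: <7, total = 4*2+(-1) = 7
n=4: <7, total = 7*2+4 = 18
n=6: <7, total = 18*2+6 = 42
n=-2: <7, total = 42*2+(-2) = 82
n=10: not <7, total = 82+1 = 83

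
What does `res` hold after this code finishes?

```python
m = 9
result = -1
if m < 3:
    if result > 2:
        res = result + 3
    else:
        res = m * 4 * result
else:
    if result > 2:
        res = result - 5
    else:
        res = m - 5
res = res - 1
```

3

m=9, result=-1
m < 3 is False; result > 2 is False
→ res = m - 5 = 4
res = 4-1 = 3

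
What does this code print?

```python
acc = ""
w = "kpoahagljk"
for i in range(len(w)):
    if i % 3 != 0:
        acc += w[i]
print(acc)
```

pohalj

i=0: skip
i=1: add 'p' → 'p'
i=2: add 'o' → 'po'
i=3: skip
i=4: add 'h' → 'poh'
i=5: add 'a' → 'poha'
i=6: skip
i=7: add 'l' → 'pohal'
i=8: add 'j' → 'pohalj'
i=9: skip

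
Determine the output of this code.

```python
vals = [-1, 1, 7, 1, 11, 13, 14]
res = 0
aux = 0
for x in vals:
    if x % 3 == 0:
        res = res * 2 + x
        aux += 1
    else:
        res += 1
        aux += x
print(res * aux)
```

322

x=-1: not %3==0, res = 0+1 = 1; aux=-1
x=1: not %3==0, res = 1+1 = 2; aux=0
x=7: not %3==0, res = 2+1 = 3; aux=7
x=1: not %3==0, res = 3+1 = 4; aux=8
x=11: not %3==0, res = 4+1 = 5; aux=19
x=13: not %3==0, res = 5+1 = 6; aux=32
x=14: not %3==0, res = 6+1 = 7; aux=46
res*aux = 7*46 = 322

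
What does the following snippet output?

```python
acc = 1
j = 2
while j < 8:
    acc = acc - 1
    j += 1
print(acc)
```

j=2: acc = 1-1 = 0
j=3: acc = 0-1 = -1
j=4: acc = (-1)-1 = -2
j=5: acc = (-2)-1 = -3
j=6: acc = (-3)-1 = -4
j=7: acc = (-4)-1 = -5

-5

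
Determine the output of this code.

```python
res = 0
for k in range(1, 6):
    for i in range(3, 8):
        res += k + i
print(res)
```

k=1,i=3: res = 0+4 = 4
k=1,i=4: res = 4+5 = 9
k=1,i=5: res = 9+6 = 15
k=1,i=6: res = 15+7 = 22
k=1,i=7: res = 22+8 = 30
k=2,i=3: res = 30+5 = 35
k=2,i=4: res = 35+6 = 41
k=2,i=5: res = 41+7 = 48
k=2,i=6: res = 48+8 = 56
k=2,i=7: res = 56+9 = 65
k=3,i=3: res = 65+6 = 71
k=3,i=4: res = 71+7 = 78
k=3,i=5: res = 78+8 = 86
k=3,i=6: res = 86+9 = 95
k=3,i=7: res = 95+10 = 105
k=4,i=3: res = 105+7 = 112
k=4,i=4: res = 112+8 = 120
k=4,i=5: res = 120+9 = 129
k=4,i=6: res = 129+10 = 139
k=4,i=7: res = 139+11 = 150
k=5,i=3: res = 150+8 = 158
k=5,i=4: res = 158+9 = 167
k=5,i=5: res = 167+10 = 177
k=5,i=6: res = 177+11 = 188
k=5,i=7: res = 188+12 = 200

200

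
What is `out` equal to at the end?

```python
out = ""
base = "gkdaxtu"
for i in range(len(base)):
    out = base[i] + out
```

'utxadkg'

i=0: prepend 'g' → 'g'
i=1: prepend 'k' → 'kg'
i=2: prepend 'd' → 'dkg'
i=3: prepend 'a' → 'adkg'
i=4: prepend 'x' → 'xadkg'
i=5: prepend 't' → 'txadkg'
i=6: prepend 'u' → 'utxadkg'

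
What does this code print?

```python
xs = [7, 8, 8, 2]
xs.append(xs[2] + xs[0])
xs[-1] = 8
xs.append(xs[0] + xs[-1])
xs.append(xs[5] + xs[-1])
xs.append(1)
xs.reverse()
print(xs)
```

append xs[2]+xs[0] = 8+7 = 15 → [7, 8, 8, 2, 15]
xs[-1] = 8 → [7, 8, 8, 2, 8]
append xs[0]+xs[-1] = 7+8 = 15 → [7, 8, 8, 2, 8, 15]
append xs[5]+xs[-1] = 15+15 = 30 → [7, 8, 8, 2, 8, 15, 30]
append 1 → [7, 8, 8, 2, 8, 15, 30, 1]
reverse → [1, 30, 15, 8, 2, 8, 8, 7]

[1, 30, 15, 8, 2, 8, 8, 7]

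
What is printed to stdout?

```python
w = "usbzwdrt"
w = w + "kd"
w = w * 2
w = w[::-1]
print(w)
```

+ 'kd' → 'usbzwdrtkd'
repeat ×2 → 'usbzwdrtkdusbzwdrtkd'
reverse → 'dktrdwzbsudktrdwzbsu'

dktrdwzbsudktrdwzbsu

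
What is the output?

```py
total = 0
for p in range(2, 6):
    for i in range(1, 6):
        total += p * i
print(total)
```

p=2,i=1: total = 0+2 = 2
p=2,i=2: total = 2+4 = 6
p=2,i=3: total = 6+6 = 12
p=2,i=4: total = 12+8 = 20
p=2,i=5: total = 20+10 = 30
p=3,i=1: total = 30+3 = 33
p=3,i=2: total = 33+6 = 39
p=3,i=3: total = 39+9 = 48
p=3,i=4: total = 48+12 = 60
p=3,i=5: total = 60+15 = 75
p=4,i=1: total = 75+4 = 79
p=4,i=2: total = 79+8 = 87
p=4,i=3: total = 87+12 = 99
p=4,i=4: total = 99+16 = 115
p=4,i=5: total = 115+20 = 135
p=5,i=1: total = 135+5 = 140
p=5,i=2: total = 140+10 = 150
p=5,i=3: total = 150+15 = 165
p=5,i=4: total = 165+20 = 185
p=5,i=5: total = 185+25 = 210

210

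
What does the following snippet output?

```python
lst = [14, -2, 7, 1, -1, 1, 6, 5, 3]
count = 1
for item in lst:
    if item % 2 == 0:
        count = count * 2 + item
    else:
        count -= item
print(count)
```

item=14: even, count = 1*2+14 = 16
item=-2: even, count = 16*2+(-2) = 30
item=7: not even, count = 30-7 = 23
item=1: not even, count = 23-1 = 22
item=-1: not even, count = 22-(-1) = 23
item=1: not even, count = 23-1 = 22
item=6: even, count = 22*2+6 = 50
item=5: not even, count = 50-5 = 45
item=3: not even, count = 45-3 = 42

42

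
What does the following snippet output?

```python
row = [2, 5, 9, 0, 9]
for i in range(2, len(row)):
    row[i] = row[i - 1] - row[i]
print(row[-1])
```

i=2: row[2] = 5-9 = -4 → [2, 5, -4, 0, 9]
i=3: row[3] = (-4)-0 = -4 → [2, 5, -4, -4, 9]
i=4: row[4] = (-4)-9 = -13 → [2, 5, -4, -4, -13]

-13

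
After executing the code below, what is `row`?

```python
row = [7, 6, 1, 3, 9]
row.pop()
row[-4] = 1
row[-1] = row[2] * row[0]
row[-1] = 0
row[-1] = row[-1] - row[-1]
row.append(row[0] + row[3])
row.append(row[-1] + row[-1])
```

[1, 6, 1, 0, 1, 2]

pop() removes 9 → [7, 6, 1, 3]
row[-4] = 1 → [1, 6, 1, 3]
row[-1] = row[2]*row[0] = 1*1 = 1 → [1, 6, 1, 1]
row[-1] = 0 → [1, 6, 1, 0]
row[-1] = row[-1]-row[-1] = 0-0 = 0 → [1, 6, 1, 0]
append row[0]+row[3] = 1+0 = 1 → [1, 6, 1, 0, 1]
append row[-1]+row[-1] = 1+1 = 2 → [1, 6, 1, 0, 1, 2]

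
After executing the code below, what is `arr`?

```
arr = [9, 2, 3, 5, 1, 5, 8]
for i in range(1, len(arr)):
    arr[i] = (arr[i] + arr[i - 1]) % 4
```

[9, 3, 2, 3, 0, 1, 1]

i=1: arr[1] = (2+9)%4 = 3 → [9, 3, 3, 5, 1, 5, 8]
i=2: arr[2] = (3+3)%4 = 2 → [9, 3, 2, 5, 1, 5, 8]
i=3: arr[3] = (5+2)%4 = 3 → [9, 3, 2, 3, 1, 5, 8]
i=4: arr[4] = (1+3)%4 = 0 → [9, 3, 2, 3, 0, 5, 8]
i=5: arr[5] = (5+0)%4 = 1 → [9, 3, 2, 3, 0, 1, 8]
i=6: arr[6] = (8+1)%4 = 1 → [9, 3, 2, 3, 0, 1, 1]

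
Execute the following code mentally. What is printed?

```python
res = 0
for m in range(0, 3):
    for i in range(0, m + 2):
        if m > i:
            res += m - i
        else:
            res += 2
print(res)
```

16

m=0,i=0: not 0>0, res = 0+2 = 2
m=0,i=1: not 0>1, res = 2+2 = 4
m=1,i=0: 1>0, res = 4+1 = 5
m=1,i=1: not 1>1, res = 5+2 = 7
m=1,i=2: not 1>2, res = 7+2 = 9
m=2,i=0: 2>0, res = 9+2 = 11
m=2,i=1: 2>1, res = 11+1 = 12
m=2,i=2: not 2>2, res = 12+2 = 14
m=2,i=3: not 2>3, res = 14+2 = 16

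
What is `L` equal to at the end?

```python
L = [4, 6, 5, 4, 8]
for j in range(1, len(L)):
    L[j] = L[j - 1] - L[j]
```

j=1: L[1] = 4-6 = -2 → [4, -2, 5, 4, 8]
j=2: L[2] = (-2)-5 = -7 → [4, -2, -7, 4, 8]
j=3: L[3] = (-7)-4 = -11 → [4, -2, -7, -11, 8]
j=4: L[4] = (-11)-8 = -19 → [4, -2, -7, -11, -19]

[4, -2, -7, -11, -19]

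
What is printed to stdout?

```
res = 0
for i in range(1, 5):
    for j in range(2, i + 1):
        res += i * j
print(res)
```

55

i=2,j=2: res = 0+4 = 4
i=3,j=2: res = 4+6 = 10
i=3,j=3: res = 10+9 = 19
i=4,j=2: res = 19+8 = 27
i=4,j=3: res = 27+12 = 39
i=4,j=4: res = 39+16 = 55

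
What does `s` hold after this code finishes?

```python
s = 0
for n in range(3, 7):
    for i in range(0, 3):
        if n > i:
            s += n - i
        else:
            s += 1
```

n=3,i=0: 3>0, s = 0+3 = 3
n=3,i=1: 3>1, s = 3+2 = 5
n=3,i=2: 3>2, s = 5+1 = 6
n=4,i=0: 4>0, s = 6+4 = 10
n=4,i=1: 4>1, s = 10+3 = 13
n=4,i=2: 4>2, s = 13+2 = 15
n=5,i=0: 5>0, s = 15+5 = 20
n=5,i=1: 5>1, s = 20+4 = 24
n=5,i=2: 5>2, s = 24+3 = 27
n=6,i=0: 6>0, s = 27+6 = 33
n=6,i=1: 6>1, s = 33+5 = 38
n=6,i=2: 6>2, s = 38+4 = 42

42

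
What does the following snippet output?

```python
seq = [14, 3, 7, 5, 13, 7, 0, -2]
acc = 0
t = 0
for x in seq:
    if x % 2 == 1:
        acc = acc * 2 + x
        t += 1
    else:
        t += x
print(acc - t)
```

140

x=14: not odd; t=14
x=3: odd, acc = 0*2+3 = 3; t=15
x=7: odd, acc = 3*2+7 = 13; t=16
x=5: odd, acc = 13*2+5 = 31; t=17
x=13: odd, acc = 31*2+13 = 75; t=18
x=7: odd, acc = 75*2+7 = 157; t=19
x=0: not odd; t=19
x=-2: not odd; t=17
acc-t = 157-17 = 140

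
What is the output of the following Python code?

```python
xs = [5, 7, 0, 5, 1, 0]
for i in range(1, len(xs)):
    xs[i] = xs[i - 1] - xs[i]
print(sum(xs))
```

-22

i=1: xs[1] = 5-7 = -2 → [5, -2, 0, 5, 1, 0]
i=2: xs[2] = (-2)-0 = -2 → [5, -2, -2, 5, 1, 0]
i=3: xs[3] = (-2)-5 = -7 → [5, -2, -2, -7, 1, 0]
i=4: xs[4] = (-7)-1 = -8 → [5, -2, -2, -7, -8, 0]
i=5: xs[5] = (-8)-0 = -8 → [5, -2, -2, -7, -8, -8]
sum = -22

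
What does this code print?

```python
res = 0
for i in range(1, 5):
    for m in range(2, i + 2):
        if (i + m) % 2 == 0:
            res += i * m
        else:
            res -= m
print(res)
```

18

i=1,m=2: odd sum, res = 0-2 = -2
i=2,m=2: even sum, res = (-2)+4 = 2
i=2,m=3: odd sum, res = 2-3 = -1
i=3,m=2: odd sum, res = (-1)-2 = -3
i=3,m=3: even sum, res = (-3)+9 = 6
i=3,m=4: odd sum, res = 6-4 = 2
i=4,m=2: even sum, res = 2+8 = 10
i=4,m=3: odd sum, res = 10-3 = 7
i=4,m=4: even sum, res = 7+16 = 23
i=4,m=5: odd sum, res = 23-5 = 18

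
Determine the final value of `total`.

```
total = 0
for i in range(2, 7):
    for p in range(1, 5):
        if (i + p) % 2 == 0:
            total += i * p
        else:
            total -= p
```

i=2,p=1: odd sum, total = 0-1 = -1
i=2,p=2: even sum, total = (-1)+4 = 3
i=2,p=3: odd sum, total = 3-3 = 0
i=2,p=4: even sum, total = 0+8 = 8
i=3,p=1: even sum, total = 8+3 = 11
i=3,p=2: odd sum, total = 11-2 = 9
i=3,p=3: even sum, total = 9+9 = 18
i=3,p=4: odd sum, total = 18-4 = 14
i=4,p=1: odd sum, total = 14-1 = 13
i=4,p=2: even sum, total = 13+8 = 21
i=4,p=3: odd sum, total = 21-3 = 18
i=4,p=4: even sum, total = 18+16 = 34
i=5,p=1: even sum, total = 34+5 = 39
i=5,p=2: odd sum, total = 39-2 = 37
i=5,p=3: even sum, total = 37+15 = 52
i=5,p=4: odd sum, total = 52-4 = 48
i=6,p=1: odd sum, total = 48-1 = 47
i=6,p=2: even sum, total = 47+12 = 59
i=6,p=3: odd sum, total = 59-3 = 56
i=6,p=4: even sum, total = 56+24 = 80

80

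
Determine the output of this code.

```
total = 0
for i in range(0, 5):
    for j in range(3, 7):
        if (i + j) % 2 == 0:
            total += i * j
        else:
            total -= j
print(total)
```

i=0,j=3: odd sum, total = 0-3 = -3
i=0,j=4: even sum, total = (-3)+0 = -3
i=0,j=5: odd sum, total = (-3)-5 = -8
i=0,j=6: even sum, total = (-8)+0 = -8
i=1,j=3: even sum, total = (-8)+3 = -5
i=1,j=4: odd sum, total = (-5)-4 = -9
i=1,j=5: even sum, total = (-9)+5 = -4
i=1,j=6: odd sum, total = (-4)-6 = -10
i=2,j=3: odd sum, total = (-10)-3 = -13
i=2,j=4: even sum, total = (-13)+8 = -5
i=2,j=5: odd sum, total = (-5)-5 = -10
i=2,j=6: even sum, total = (-10)+12 = 2
i=3,j=3: even sum, total = 2+9 = 11
i=3,j=4: odd sum, total = 11-4 = 7
i=3,j=5: even sum, total = 7+15 = 22
i=3,j=6: odd sum, total = 22-6 = 16
i=4,j=3: odd sum, total = 16-3 = 13
i=4,j=4: even sum, total = 13+16 = 29
i=4,j=5: odd sum, total = 29-5 = 24
i=4,j=6: even sum, total = 24+24 = 48

48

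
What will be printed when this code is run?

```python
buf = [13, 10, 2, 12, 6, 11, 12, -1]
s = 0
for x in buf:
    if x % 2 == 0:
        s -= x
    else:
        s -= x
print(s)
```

-65

x=13: not even, s = 0-13 = -13
x=10: even, s = (-13)-10 = -23
x=2: even, s = (-23)-2 = -25
x=12: even, s = (-25)-12 = -37
x=6: even, s = (-37)-6 = -43
x=11: not even, s = (-43)-11 = -54
x=12: even, s = (-54)-12 = -66
x=-1: not even, s = (-66)-(-1) = -65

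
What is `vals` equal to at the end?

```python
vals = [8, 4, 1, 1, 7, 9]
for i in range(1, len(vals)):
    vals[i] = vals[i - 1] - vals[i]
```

[8, 4, 3, 2, -5, -14]

i=1: vals[1] = 8-4 = 4 → [8, 4, 1, 1, 7, 9]
i=2: vals[2] = 4-1 = 3 → [8, 4, 3, 1, 7, 9]
i=3: vals[3] = 3-1 = 2 → [8, 4, 3, 2, 7, 9]
i=4: vals[4] = 2-7 = -5 → [8, 4, 3, 2, -5, 9]
i=5: vals[5] = (-5)-9 = -14 → [8, 4, 3, 2, -5, -14]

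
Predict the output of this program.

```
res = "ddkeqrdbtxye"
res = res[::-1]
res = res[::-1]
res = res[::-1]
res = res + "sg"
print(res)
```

reverse → 'eyxtbdrqekdd'
reverse → 'ddkeqrdbtxye'
reverse → 'eyxtbdrqekdd'
+ 'sg' → 'eyxtbdrqekddsg'

eyxtbdrqekddsg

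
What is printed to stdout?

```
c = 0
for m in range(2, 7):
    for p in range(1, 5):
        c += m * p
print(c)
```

m=2,p=1: c = 0+2 = 2
m=2,p=2: c = 2+4 = 6
m=2,p=3: c = 6+6 = 12
m=2,p=4: c = 12+8 = 20
m=3,p=1: c = 20+3 = 23
m=3,p=2: c = 23+6 = 29
m=3,p=3: c = 29+9 = 38
m=3,p=4: c = 38+12 = 50
m=4,p=1: c = 50+4 = 54
m=4,p=2: c = 54+8 = 62
m=4,p=3: c = 62+12 = 74
m=4,p=4: c = 74+16 = 90
m=5,p=1: c = 90+5 = 95
m=5,p=2: c = 95+10 = 105
m=5,p=3: c = 105+15 = 120
m=5,p=4: c = 120+20 = 140
m=6,p=1: c = 140+6 = 146
m=6,p=2: c = 146+12 = 158
m=6,p=3: c = 158+18 = 176
m=6,p=4: c = 176+24 = 200

200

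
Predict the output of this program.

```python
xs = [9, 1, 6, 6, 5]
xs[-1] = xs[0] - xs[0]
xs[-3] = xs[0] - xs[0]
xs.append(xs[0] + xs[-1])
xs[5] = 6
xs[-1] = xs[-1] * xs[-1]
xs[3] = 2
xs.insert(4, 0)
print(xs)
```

[9, 1, 0, 2, 0, 0, 36]

xs[-1] = xs[0]-xs[0] = 9-9 = 0 → [9, 1, 6, 6, 0]
xs[-3] = xs[0]-xs[0] = 9-9 = 0 → [9, 1, 0, 6, 0]
append xs[0]+xs[-1] = 9+0 = 9 → [9, 1, 0, 6, 0, 9]
xs[5] = 6 → [9, 1, 0, 6, 0, 6]
xs[-1] = xs[-1]*xs[-1] = 6*6 = 36 → [9, 1, 0, 6, 0, 36]
xs[3] = 2 → [9, 1, 0, 2, 0, 36]
insert 0 at 4 → [9, 1, 0, 2, 0, 0, 36]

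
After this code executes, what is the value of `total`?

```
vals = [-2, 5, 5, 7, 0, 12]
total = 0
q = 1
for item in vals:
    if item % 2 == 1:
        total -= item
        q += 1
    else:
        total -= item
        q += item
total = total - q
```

item=-2: not odd, total = 0-(-2) = 2; q=-1
item=5: odd, total = 2-5 = -3; q=0
item=5: odd, total = (-3)-5 = -8; q=1
item=7: odd, total = (-8)-7 = -15; q=2
item=0: not odd, total = (-15)-0 = -15; q=2
item=12: not odd, total = (-15)-12 = -27; q=14
total-q = (-27)-14 = -41

-41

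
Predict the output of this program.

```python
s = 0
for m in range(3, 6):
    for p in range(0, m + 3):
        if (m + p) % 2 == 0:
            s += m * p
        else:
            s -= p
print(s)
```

m=3,p=0: odd sum, s = 0-0 = 0
m=3,p=1: even sum, s = 0+3 = 3
m=3,p=2: odd sum, s = 3-2 = 1
m=3,p=3: even sum, s = 1+9 = 10
m=3,p=4: odd sum, s = 10-4 = 6
m=3,p=5: even sum, s = 6+15 = 21
m=4,p=0: even sum, s = 21+0 = 21
m=4,p=1: odd sum, s = 21-1 = 20
m=4,p=2: even sum, s = 20+8 = 28
m=4,p=3: odd sum, s = 28-3 = 25
m=4,p=4: even sum, s = 25+16 = 41
m=4,p=5: odd sum, s = 41-5 = 36
m=4,p=6: even sum, s = 36+24 = 60
m=5,p=0: odd sum, s = 60-0 = 60
m=5,p=1: even sum, s = 60+5 = 65
m=5,p=2: odd sum, s = 65-2 = 63
m=5,p=3: even sum, s = 63+15 = 78
m=5,p=4: odd sum, s = 78-4 = 74
m=5,p=5: even sum, s = 74+25 = 99
m=5,p=6: odd sum, s = 99-6 = 93
m=5,p=7: even sum, s = 93+35 = 128

128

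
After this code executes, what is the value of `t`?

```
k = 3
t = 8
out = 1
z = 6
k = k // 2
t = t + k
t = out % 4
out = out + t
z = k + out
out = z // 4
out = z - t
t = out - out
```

0

k = 3//2 = 1
t = 8+1 = 9
t = 1%4 = 1
out = 1+1 = 2
z = 1+2 = 3
out = 3//4 = 0
out = 3-1 = 2
t = 2-2 = 0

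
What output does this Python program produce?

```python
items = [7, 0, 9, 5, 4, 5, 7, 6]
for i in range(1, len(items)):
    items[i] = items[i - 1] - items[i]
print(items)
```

[7, 7, -2, -7, -11, -16, -23, -29]

i=1: items[1] = 7-0 = 7 → [7, 7, 9, 5, 4, 5, 7, 6]
i=2: items[2] = 7-9 = -2 → [7, 7, -2, 5, 4, 5, 7, 6]
i=3: items[3] = (-2)-5 = -7 → [7, 7, -2, -7, 4, 5, 7, 6]
i=4: items[4] = (-7)-4 = -11 → [7, 7, -2, -7, -11, 5, 7, 6]
i=5: items[5] = (-11)-5 = -16 → [7, 7, -2, -7, -11, -16, 7, 6]
i=6: items[6] = (-16)-7 = -23 → [7, 7, -2, -7, -11, -16, -23, 6]
i=7: items[7] = (-23)-6 = -29 → [7, 7, -2, -7, -11, -16, -23, -29]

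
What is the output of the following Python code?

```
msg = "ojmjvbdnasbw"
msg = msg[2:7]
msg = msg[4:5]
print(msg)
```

d

slice [2:7] → 'mjvbd'
slice [4:5] → 'd'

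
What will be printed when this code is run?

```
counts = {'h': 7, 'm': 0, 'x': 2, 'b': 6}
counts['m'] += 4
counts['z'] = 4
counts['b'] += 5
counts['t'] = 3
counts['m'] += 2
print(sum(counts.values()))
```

counts['m'] = 0+4 = 4 → {'h': 7, 'm': 4, 'x': 2, 'b': 6}
counts['z'] = 4 → {'h': 7, 'm': 4, 'x': 2, 'b': 6, 'z': 4}
counts['b'] = 6+5 = 11 → {'h': 7, 'm': 4, 'x': 2, 'b': 11, 'z': 4}
counts['t'] = 3 → {'h': 7, 'm': 4, 'x': 2, 'b': 11, 'z': 4, 't': 3}
counts['m'] = 4+2 = 6 → {'h': 7, 'm': 6, 'x': 2, 'b': 11, 'z': 4, 't': 3}
sum of values = 33

33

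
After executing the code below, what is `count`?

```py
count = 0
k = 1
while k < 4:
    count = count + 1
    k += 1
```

k=1: count = 0+1 = 1
k=2: count = 1+1 = 2
k=3: count = 2+1 = 3

3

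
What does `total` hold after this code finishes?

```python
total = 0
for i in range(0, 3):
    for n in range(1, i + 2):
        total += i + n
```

i=0,n=1: total = 0+1 = 1
i=1,n=1: total = 1+2 = 3
i=1,n=2: total = 3+3 = 6
i=2,n=1: total = 6+3 = 9
i=2,n=2: total = 9+4 = 13
i=2,n=3: total = 13+5 = 18

18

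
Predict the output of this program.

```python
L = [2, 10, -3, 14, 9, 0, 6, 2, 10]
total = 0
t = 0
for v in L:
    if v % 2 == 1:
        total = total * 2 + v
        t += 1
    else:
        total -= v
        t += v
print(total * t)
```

v=2: not odd, total = 0-2 = -2; t=2
v=10: not odd, total = (-2)-10 = -12; t=12
v=-3: odd, total = (-12)*2+(-3) = -27; t=13
v=14: not odd, total = (-27)-14 = -41; t=27
v=9: odd, total = (-41)*2+9 = -73; t=28
v=0: not odd, total = (-73)-0 = -73; t=28
v=6: not odd, total = (-73)-6 = -79; t=34
v=2: not odd, total = (-79)-2 = -81; t=36
v=10: not odd, total = (-81)-10 = -91; t=46
total*t = (-91)*46 = -4186

-4186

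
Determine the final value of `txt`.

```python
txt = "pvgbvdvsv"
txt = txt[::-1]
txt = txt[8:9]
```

reverse → 'vsvdvbgvp'
slice [8:9] → 'p'

'p'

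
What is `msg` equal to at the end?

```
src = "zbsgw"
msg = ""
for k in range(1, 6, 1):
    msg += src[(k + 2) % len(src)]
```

k=1: add src[3]='g' → 'g'
k=2: add src[4]='w' → 'gw'
k=3: add src[0]='z' → 'gwz'
k=4: add src[1]='b' → 'gwzb'
k=5: add src[2]='s' → 'gwzbs'

'gwzbs'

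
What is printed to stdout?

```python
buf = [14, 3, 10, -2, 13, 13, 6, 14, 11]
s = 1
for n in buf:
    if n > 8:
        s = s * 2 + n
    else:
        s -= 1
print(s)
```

815

n=14: >8, s = 1*2+14 = 16
n=3: not >8, s = 16-1 = 15
n=10: >8, s = 15*2+10 = 40
n=-2: not >8, s = 40-1 = 39
n=13: >8, s = 39*2+13 = 91
n=13: >8, s = 91*2+13 = 195
n=6: not >8, s = 195-1 = 194
n=14: >8, s = 194*2+14 = 402
n=11: >8, s = 402*2+11 = 815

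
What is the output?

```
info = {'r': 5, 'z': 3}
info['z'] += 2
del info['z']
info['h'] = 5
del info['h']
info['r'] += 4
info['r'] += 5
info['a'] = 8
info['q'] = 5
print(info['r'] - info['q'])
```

info['z'] = 3+2 = 5 → {'r': 5, 'z': 5}
del 'z' → {'r': 5}
info['h'] = 5 → {'r': 5, 'h': 5}
del 'h' → {'r': 5}
info['r'] = 5+4 = 9 → {'r': 9}
info['r'] = 9+5 = 14 → {'r': 14}
info['a'] = 8 → {'r': 14, 'a': 8}
info['q'] = 5 → {'r': 14, 'a': 8, 'q': 5}
info['r']-info['q'] = 14-5 = 9

9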